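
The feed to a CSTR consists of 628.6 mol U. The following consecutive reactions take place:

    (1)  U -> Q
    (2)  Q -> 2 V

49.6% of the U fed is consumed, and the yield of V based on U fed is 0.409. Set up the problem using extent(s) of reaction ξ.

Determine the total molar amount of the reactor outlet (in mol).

757 mol

Conversion of U: U consumed = 1ξ₁ = 0.496 × 628.6 → ξ₁ = 311.8 mol.
Yield of V: 2ξ₂ / 628.6 = 0.409 → ξ₂ = 128.5 mol.
Outlet amounts (n = n₀ + Σ ν·ξ):
  U: 628.6 − 1(311.8) = 316.8
  Q: 0 + 1(311.8) − 1(128.5) = 183.2
  V: 0 + 2(128.5) = 257.1
Total out = 316.8 + 183.2 + 257.1 = 757.1 mol.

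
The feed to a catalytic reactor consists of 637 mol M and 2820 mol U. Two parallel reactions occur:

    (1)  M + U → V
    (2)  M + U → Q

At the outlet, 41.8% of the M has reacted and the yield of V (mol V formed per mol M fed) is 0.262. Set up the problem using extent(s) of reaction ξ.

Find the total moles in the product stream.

Yield of V: 1ξ₁ / 637 = 0.262 → ξ₁ = 166.9 mol.
Conversion of M: 1ξ₁ + 1ξ₂ = 0.418 × 637 = 266.3 → ξ₂ = 99.37 mol.
Outlet amounts (n = n₀ + Σ ν·ξ):
  M: 637 − 1(166.9) − 1(99.37) = 370.7
  U: 2820 − 1(166.9) − 1(99.37) = 2554
  V: 0 + 1(166.9) = 166.9
  Q: 0 + 1(99.37) = 99.37
Total out = 370.7 + 2554 + 166.9 + 99.37 = 3191 mol.

3190 mol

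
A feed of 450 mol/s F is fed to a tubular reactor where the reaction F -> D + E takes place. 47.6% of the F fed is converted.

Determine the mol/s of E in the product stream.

214 mol/s

F reacted = 0.476 × 450 = 214.2 mol/s; ν_F = −1, so ξ = 214.2/1 = 214.2 mol/s.
Outlet amounts (n = n₀ + ν ξ):
  F: 450 − 1(214.2) = 235.8
  D: 0 + 1(214.2) = 214.2
  E: 0 + 1(214.2) = 214.2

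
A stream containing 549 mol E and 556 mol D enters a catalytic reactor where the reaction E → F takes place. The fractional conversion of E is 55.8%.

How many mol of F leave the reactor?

E reacted = 0.558 × 549 = 306.3 mol; ν_E = −1, so ξ = 306.3/1 = 306.3 mol.
Outlet amounts (n = n₀ + ν ξ):
  E: 549 − 1(306.3) = 242.7
  F: 0 + 1(306.3) = 306.3
  D: 556 (inert)

306 mol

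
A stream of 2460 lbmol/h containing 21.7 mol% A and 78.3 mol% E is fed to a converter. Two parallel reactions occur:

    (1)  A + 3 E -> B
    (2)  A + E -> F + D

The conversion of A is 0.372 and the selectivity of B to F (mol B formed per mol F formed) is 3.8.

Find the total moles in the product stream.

1990 lbmol/h

Conversion of A: A consumed = 0.372 × 533.8 = 198.6 lbmol/h = 1ξ₁ + 1ξ₂.
Selectivity: 1ξ₁ / (1ξ₂) = 3.8 → ξ₁ = 3.8 ξ₂.
Substitute: (1·3.8 + 1) ξ₂ = 198.6 → ξ₂ = 41.37 lbmol/h, ξ₁ = 157.2 lbmol/h.
Outlet amounts (n = n₀ + Σ ν·ξ):
  A: 533.8 − 1(157.2) − 1(41.37) = 335.2
  E: 1926 − 3(157.2) − 1(41.37) = 1413
  B: 0 + 1(157.2) = 157.2
  F: 0 + 1(41.37) = 41.37
  D: 0 + 1(41.37) = 41.37
Total out = 335.2 + 1413 + 157.2 + 41.37 + 41.37 = 1988 lbmol/h.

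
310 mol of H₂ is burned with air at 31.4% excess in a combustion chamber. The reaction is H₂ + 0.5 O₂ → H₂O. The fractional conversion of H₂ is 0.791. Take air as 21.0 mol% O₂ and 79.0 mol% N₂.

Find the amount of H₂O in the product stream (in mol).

245 mol

Stoichiometric O₂ = 0.5 × 310 = 155 mol; O₂ fed = 155 × 1.314 = 203.7 mol.
N₂ fed = 203.7 × 79/21 = 766.2 mol.
Fuel reacted = 0.791 × 310 → ξ = 245.2 mol.
Outlet (n = n₀ + ν ξ):
  H₂: 310 − 1(245.2) = 64.79
  O₂: 203.7 − 0.5(245.2) = 81.07
  N₂: 766.2 (inert)
  H₂O: 0 + 1(245.2) = 245.2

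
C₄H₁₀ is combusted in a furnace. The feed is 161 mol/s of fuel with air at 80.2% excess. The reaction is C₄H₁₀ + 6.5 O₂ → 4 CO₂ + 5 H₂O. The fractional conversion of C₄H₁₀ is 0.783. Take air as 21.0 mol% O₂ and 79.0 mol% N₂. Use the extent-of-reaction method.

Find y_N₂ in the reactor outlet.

Stoichiometric O₂ = 6.5 × 161 = 1046 mol/s; O₂ fed = 1046 × 1.802 = 1886 mol/s.
N₂ fed = 1886 × 79/21 = 7094 mol/s.
Fuel reacted = 0.783 × 161 → ξ = 126.1 mol/s.
Outlet (n = n₀ + ν ξ):
  C₄H₁₀: 161 − 1(126.1) = 34.94
  O₂: 1886 − 6.5(126.1) = 1066
  N₂: 7094 (inert)
  CO₂: 0 + 4(126.1) = 504.3
  H₂O: 0 + 5(126.1) = 630.3
Total out = 9330 mol/s; y_N₂ = 7094 / 9330 = 0.7604.

0.76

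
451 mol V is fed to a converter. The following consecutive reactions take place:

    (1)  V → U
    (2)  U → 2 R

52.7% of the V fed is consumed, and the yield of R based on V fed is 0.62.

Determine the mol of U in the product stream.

97.9 mol

Conversion of V: V consumed = 1ξ₁ = 0.527 × 451 → ξ₁ = 237.7 mol.
Yield of R: 2ξ₂ / 451 = 0.62 → ξ₂ = 139.8 mol.
Outlet amounts (n = n₀ + Σ ν·ξ):
  V: 451 − 1(237.7) = 213.3
  U: 0 + 1(237.7) − 1(139.8) = 97.87
  R: 0 + 2(139.8) = 279.6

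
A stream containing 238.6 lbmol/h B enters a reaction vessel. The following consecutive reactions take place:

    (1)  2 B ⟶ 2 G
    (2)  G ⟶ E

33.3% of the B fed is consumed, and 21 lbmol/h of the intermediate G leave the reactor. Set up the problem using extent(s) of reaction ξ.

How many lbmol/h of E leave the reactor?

58.5 lbmol/h

Conversion of B: B consumed = 2ξ₁ = 0.333 × 238.6 → ξ₁ = 39.73 lbmol/h.
G balance: n_G = 0 + 2ξ₁ − 1ξ₂ = 21 → ξ₂ = (2·39.73 − 21)/1 = 58.45 lbmol/h.
Outlet amounts (n = n₀ + Σ ν·ξ):
  B: 238.6 − 2(39.73) = 159.1
  G: 0 + 2(39.73) − 1(58.45) = 21
  E: 0 + 1(58.45) = 58.45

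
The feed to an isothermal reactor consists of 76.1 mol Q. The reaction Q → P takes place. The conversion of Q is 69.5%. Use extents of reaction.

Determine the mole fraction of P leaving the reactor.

0.695

Q reacted = 0.695 × 76.1 = 52.89 mol; ν_Q = −1, so ξ = 52.89/1 = 52.89 mol.
Outlet amounts (n = n₀ + ν ξ):
  Q: 76.1 − 1(52.89) = 23.21
  P: 0 + 1(52.89) = 52.89
Total out = 76.1 mol; y_P = 52.89 / 76.1 = 0.695.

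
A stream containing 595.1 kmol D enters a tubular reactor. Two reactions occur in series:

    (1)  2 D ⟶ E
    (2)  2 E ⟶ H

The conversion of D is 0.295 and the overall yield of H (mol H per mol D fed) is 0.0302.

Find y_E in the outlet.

0.106

Conversion of D: D consumed = 2ξ₁ = 0.295 × 595.1 → ξ₁ = 87.78 kmol.
Yield of H: 1ξ₂ / 595.1 = 0.0302 → ξ₂ = 17.97 kmol.
Outlet amounts (n = n₀ + Σ ν·ξ):
  D: 595.1 − 2(87.78) = 419.5
  E: 0 + 1(87.78) − 2(17.97) = 51.83
  H: 0 + 1(17.97) = 17.97
Total out = 489.4 kmol; y_E = 51.83 / 489.4 = 0.1059.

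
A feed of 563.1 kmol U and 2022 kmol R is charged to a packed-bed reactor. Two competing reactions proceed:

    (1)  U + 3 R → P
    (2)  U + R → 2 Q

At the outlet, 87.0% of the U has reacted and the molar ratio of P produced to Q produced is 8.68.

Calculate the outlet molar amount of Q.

Conversion of U: U consumed = 0.87 × 563.1 = 489.9 kmol = 1ξ₁ + 1ξ₂.
Selectivity: 1ξ₁ / (2ξ₂) = 8.68 → ξ₁ = 17.36 ξ₂.
Substitute: (1·17.36 + 1) ξ₂ = 489.9 → ξ₂ = 26.68 kmol, ξ₁ = 463.2 kmol.
Outlet amounts (n = n₀ + Σ ν·ξ):
  U: 563.1 − 1(463.2) − 1(26.68) = 73.2
  R: 2022 − 3(463.2) − 1(26.68) = 605.7
  P: 0 + 1(463.2) = 463.2
  Q: 0 + 2(26.68) = 53.37

53.4 kmol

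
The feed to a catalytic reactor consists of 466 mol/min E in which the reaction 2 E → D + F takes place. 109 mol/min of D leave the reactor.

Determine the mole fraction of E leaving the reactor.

For D: n = n₀ + 1ξ → 109 = 0 + 1ξ, giving ξ = 109 mol/min.
Outlet amounts (n = n₀ + ν ξ):
  E: 466 − 2(109) = 248
  D: 0 + 1(109) = 109
  F: 0 + 1(109) = 109
Total out = 466 mol/min; y_E = 248 / 466 = 0.5322.

0.532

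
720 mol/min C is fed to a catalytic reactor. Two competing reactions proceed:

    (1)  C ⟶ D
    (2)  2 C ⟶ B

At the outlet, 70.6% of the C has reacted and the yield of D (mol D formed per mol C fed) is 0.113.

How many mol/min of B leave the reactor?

Yield of D: 1ξ₁ / 720 = 0.113 → ξ₁ = 81.36 mol/min.
Conversion of C: 1ξ₁ + 2ξ₂ = 0.706 × 720 = 508.3 → ξ₂ = 213.5 mol/min.
Outlet amounts (n = n₀ + Σ ν·ξ):
  C: 720 − 1(81.36) − 2(213.5) = 211.7
  D: 0 + 1(81.36) = 81.36
  B: 0 + 1(213.5) = 213.5

213 mol/min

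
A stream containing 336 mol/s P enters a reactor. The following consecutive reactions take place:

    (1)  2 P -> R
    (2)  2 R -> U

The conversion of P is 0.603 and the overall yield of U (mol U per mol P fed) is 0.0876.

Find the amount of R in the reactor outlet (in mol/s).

42.4 mol/s

Conversion of P: P consumed = 2ξ₁ = 0.603 × 336 → ξ₁ = 101.3 mol/s.
Yield of U: 1ξ₂ / 336 = 0.0876 → ξ₂ = 29.43 mol/s.
Outlet amounts (n = n₀ + Σ ν·ξ):
  P: 336 − 2(101.3) = 133.4
  R: 0 + 1(101.3) − 2(29.43) = 42.44
  U: 0 + 1(29.43) = 29.43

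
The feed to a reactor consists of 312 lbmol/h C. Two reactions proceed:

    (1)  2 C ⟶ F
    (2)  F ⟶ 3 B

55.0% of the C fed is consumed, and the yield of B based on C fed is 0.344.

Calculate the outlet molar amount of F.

50 lbmol/h

Conversion of C: C consumed = 2ξ₁ = 0.55 × 312 → ξ₁ = 85.8 lbmol/h.
Yield of B: 3ξ₂ / 312 = 0.344 → ξ₂ = 35.78 lbmol/h.
Outlet amounts (n = n₀ + Σ ν·ξ):
  C: 312 − 2(85.8) = 140.4
  F: 0 + 1(85.8) − 1(35.78) = 50.02
  B: 0 + 3(35.78) = 107.3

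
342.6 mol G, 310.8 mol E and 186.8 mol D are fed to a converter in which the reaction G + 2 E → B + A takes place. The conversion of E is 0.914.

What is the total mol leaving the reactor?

698 mol

E reacted = 0.914 × 310.8 = 284.1 mol; ν_E = −2, so ξ = 284.1/2 = 142 mol.
Outlet amounts (n = n₀ + ν ξ):
  G: 342.6 − 1(142) = 200.6
  E: 310.8 − 2(142) = 26.73
  B: 0 + 1(142) = 142
  A: 0 + 1(142) = 142
  D: 186.8 (inert)
Total out = 200.6 + 26.73 + 142 + 142 + 186.8 = 698.2 mol.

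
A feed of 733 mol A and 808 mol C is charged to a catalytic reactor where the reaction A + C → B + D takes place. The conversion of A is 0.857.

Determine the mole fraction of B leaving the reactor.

0.408

A reacted = 0.857 × 733 = 628.2 mol; ν_A = −1, so ξ = 628.2/1 = 628.2 mol.
Outlet amounts (n = n₀ + ν ξ):
  A: 733 − 1(628.2) = 104.8
  C: 808 − 1(628.2) = 179.8
  B: 0 + 1(628.2) = 628.2
  D: 0 + 1(628.2) = 628.2
Total out = 1541 mol; y_B = 628.2 / 1541 = 0.4076.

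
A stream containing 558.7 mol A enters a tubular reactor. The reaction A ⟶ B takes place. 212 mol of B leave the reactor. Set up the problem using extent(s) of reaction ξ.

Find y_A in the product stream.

0.621

For B: n = n₀ + 1ξ → 212 = 0 + 1ξ, giving ξ = 212 mol.
Outlet amounts (n = n₀ + ν ξ):
  A: 558.7 − 1(212) = 346.7
  B: 0 + 1(212) = 212
Total out = 558.7 mol; y_A = 346.7 / 558.7 = 0.6205.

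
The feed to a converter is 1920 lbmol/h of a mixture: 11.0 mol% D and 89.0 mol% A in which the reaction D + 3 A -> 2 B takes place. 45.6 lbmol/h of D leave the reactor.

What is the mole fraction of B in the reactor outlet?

0.208

For D: n = n₀ − 1ξ → 45.6 = 211.2 − 1ξ, giving ξ = 165.6 lbmol/h.
Outlet amounts (n = n₀ + ν ξ):
  D: 211.2 − 1(165.6) = 45.6
  A: 1709 − 3(165.6) = 1212
  B: 0 + 2(165.6) = 331.2
Total out = 1589 lbmol/h; y_B = 331.2 / 1589 = 0.2085.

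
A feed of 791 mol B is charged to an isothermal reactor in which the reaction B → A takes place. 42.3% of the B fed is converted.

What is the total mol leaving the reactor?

B reacted = 0.423 × 791 = 334.6 mol; ν_B = −1, so ξ = 334.6/1 = 334.6 mol.
Outlet amounts (n = n₀ + ν ξ):
  B: 791 − 1(334.6) = 456.4
  A: 0 + 1(334.6) = 334.6
Total out = 456.4 + 334.6 = 791 mol.

791 mol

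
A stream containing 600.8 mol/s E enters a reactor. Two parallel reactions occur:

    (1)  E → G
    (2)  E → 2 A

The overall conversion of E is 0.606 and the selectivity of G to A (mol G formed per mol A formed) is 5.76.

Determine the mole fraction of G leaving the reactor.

0.532

Conversion of E: E consumed = 0.606 × 600.8 = 364.1 mol/s = 1ξ₁ + 1ξ₂.
Selectivity: 1ξ₁ / (2ξ₂) = 5.76 → ξ₁ = 11.52 ξ₂.
Substitute: (1·11.52 + 1) ξ₂ = 364.1 → ξ₂ = 29.08 mol/s, ξ₁ = 335 mol/s.
Outlet amounts (n = n₀ + Σ ν·ξ):
  E: 600.8 − 1(335) − 1(29.08) = 236.7
  G: 0 + 1(335) = 335
  A: 0 + 2(29.08) = 58.16
Total out = 629.9 mol/s; y_G = 335 / 629.9 = 0.5319.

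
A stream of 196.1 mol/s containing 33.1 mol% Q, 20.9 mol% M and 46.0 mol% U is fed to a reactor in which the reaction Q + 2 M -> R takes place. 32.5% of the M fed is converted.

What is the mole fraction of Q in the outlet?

M reacted = 0.325 × 40.98 = 13.32 mol/s; ν_M = −2, so ξ = 13.32/2 = 6.66 mol/s.
Outlet amounts (n = n₀ + ν ξ):
  Q: 64.91 − 1(6.66) = 58.25
  M: 40.98 − 2(6.66) = 27.66
  R: 0 + 1(6.66) = 6.66
  U: 90.21 (inert)
Total out = 182.8 mol/s; y_Q = 58.25 / 182.8 = 0.3187.

0.319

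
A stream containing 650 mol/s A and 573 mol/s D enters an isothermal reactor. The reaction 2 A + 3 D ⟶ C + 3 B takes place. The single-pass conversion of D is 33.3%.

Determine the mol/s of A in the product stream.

D reacted = 0.333 × 573 = 190.8 mol/s; ν_D = −3, so ξ = 190.8/3 = 63.6 mol/s.
Outlet amounts (n = n₀ + ν ξ):
  A: 650 − 2(63.6) = 522.8
  D: 573 − 3(63.6) = 382.2
  C: 0 + 1(63.6) = 63.6
  B: 0 + 3(63.6) = 190.8

523 mol/s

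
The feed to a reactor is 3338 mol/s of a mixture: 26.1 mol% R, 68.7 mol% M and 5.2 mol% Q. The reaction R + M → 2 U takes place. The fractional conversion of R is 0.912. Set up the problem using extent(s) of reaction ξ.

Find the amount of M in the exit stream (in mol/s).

R reacted = 0.912 × 871.2 = 794.6 mol/s; ν_R = −1, so ξ = 794.6/1 = 794.6 mol/s.
Outlet amounts (n = n₀ + ν ξ):
  R: 871.2 − 1(794.6) = 76.67
  M: 2293 − 1(794.6) = 1499
  U: 0 + 2(794.6) = 1589
  Q: 173.6 (inert)

1500 mol/s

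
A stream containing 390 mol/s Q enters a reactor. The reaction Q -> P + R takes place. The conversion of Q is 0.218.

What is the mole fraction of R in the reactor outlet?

Q reacted = 0.218 × 390 = 85.02 mol/s; ν_Q = −1, so ξ = 85.02/1 = 85.02 mol/s.
Outlet amounts (n = n₀ + ν ξ):
  Q: 390 − 1(85.02) = 305
  P: 0 + 1(85.02) = 85.02
  R: 0 + 1(85.02) = 85.02
Total out = 475 mol/s; y_R = 85.02 / 475 = 0.179.

0.179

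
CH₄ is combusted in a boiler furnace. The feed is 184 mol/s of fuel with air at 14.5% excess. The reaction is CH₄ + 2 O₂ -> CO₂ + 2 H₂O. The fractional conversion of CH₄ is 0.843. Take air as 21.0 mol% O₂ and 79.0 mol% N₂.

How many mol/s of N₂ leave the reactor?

Stoichiometric O₂ = 2 × 184 = 368 mol/s; O₂ fed = 368 × 1.145 = 421.4 mol/s.
N₂ fed = 421.4 × 79/21 = 1585 mol/s.
Fuel reacted = 0.843 × 184 → ξ = 155.1 mol/s.
Outlet (n = n₀ + ν ξ):
  CH₄: 184 − 1(155.1) = 28.89
  O₂: 421.4 − 2(155.1) = 111.1
  N₂: 1585 (inert)
  CO₂: 0 + 1(155.1) = 155.1
  H₂O: 0 + 2(155.1) = 310.2

1590 mol/s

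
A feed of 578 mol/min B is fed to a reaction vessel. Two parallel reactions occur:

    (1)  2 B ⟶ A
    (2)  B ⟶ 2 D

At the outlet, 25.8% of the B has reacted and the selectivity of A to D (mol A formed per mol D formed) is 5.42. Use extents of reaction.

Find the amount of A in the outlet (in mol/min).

Conversion of B: B consumed = 0.258 × 578 = 149.1 mol/min = 2ξ₁ + 1ξ₂.
Selectivity: 1ξ₁ / (2ξ₂) = 5.42 → ξ₁ = 10.84 ξ₂.
Substitute: (2·10.84 + 1) ξ₂ = 149.1 → ξ₂ = 6.575 mol/min, ξ₁ = 71.27 mol/min.
Outlet amounts (n = n₀ + Σ ν·ξ):
  B: 578 − 2(71.27) − 1(6.575) = 428.9
  A: 0 + 1(71.27) = 71.27
  D: 0 + 2(6.575) = 13.15

71.3 mol/min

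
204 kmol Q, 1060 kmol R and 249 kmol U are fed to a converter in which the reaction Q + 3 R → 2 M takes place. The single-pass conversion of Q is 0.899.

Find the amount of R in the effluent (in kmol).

Q reacted = 0.899 × 204 = 183.4 kmol; ν_Q = −1, so ξ = 183.4/1 = 183.4 kmol.
Outlet amounts (n = n₀ + ν ξ):
  Q: 204 − 1(183.4) = 20.6
  R: 1060 − 3(183.4) = 509.8
  M: 0 + 2(183.4) = 366.8
  U: 249 (inert)

510 kmol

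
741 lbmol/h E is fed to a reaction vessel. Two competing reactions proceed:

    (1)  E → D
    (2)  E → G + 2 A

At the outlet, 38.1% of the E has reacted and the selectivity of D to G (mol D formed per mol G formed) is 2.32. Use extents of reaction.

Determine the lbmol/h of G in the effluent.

Conversion of E: E consumed = 0.381 × 741 = 282.3 lbmol/h = 1ξ₁ + 1ξ₂.
Selectivity: 1ξ₁ / (1ξ₂) = 2.32 → ξ₁ = 2.32 ξ₂.
Substitute: (1·2.32 + 1) ξ₂ = 282.3 → ξ₂ = 85.04 lbmol/h, ξ₁ = 197.3 lbmol/h.
Outlet amounts (n = n₀ + Σ ν·ξ):
  E: 741 − 1(197.3) − 1(85.04) = 458.7
  D: 0 + 1(197.3) = 197.3
  G: 0 + 1(85.04) = 85.04
  A: 0 + 2(85.04) = 170.1

85 lbmol/h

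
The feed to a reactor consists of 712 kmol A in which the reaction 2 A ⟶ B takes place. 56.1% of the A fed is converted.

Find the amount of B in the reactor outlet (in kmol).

200 kmol

A reacted = 0.561 × 712 = 399.4 kmol; ν_A = −2, so ξ = 399.4/2 = 199.7 kmol.
Outlet amounts (n = n₀ + ν ξ):
  A: 712 − 2(199.7) = 312.6
  B: 0 + 1(199.7) = 199.7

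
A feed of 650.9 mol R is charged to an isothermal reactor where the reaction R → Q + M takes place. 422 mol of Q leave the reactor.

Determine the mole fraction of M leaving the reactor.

0.393

For Q: n = n₀ + 1ξ → 422 = 0 + 1ξ, giving ξ = 422 mol.
Outlet amounts (n = n₀ + ν ξ):
  R: 650.9 − 1(422) = 228.9
  Q: 0 + 1(422) = 422
  M: 0 + 1(422) = 422
Total out = 1073 mol; y_M = 422 / 1073 = 0.3933.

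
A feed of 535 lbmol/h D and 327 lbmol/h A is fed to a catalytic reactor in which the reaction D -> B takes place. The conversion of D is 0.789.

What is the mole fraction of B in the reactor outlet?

0.49

D reacted = 0.789 × 535 = 422.1 lbmol/h; ν_D = −1, so ξ = 422.1/1 = 422.1 lbmol/h.
Outlet amounts (n = n₀ + ν ξ):
  D: 535 − 1(422.1) = 112.9
  B: 0 + 1(422.1) = 422.1
  A: 327 (inert)
Total out = 862 lbmol/h; y_B = 422.1 / 862 = 0.4897.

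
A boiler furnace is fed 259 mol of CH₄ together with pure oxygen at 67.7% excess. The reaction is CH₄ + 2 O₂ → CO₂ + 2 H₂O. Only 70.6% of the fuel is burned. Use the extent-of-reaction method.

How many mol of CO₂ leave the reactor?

183 mol

Stoichiometric O₂ = 2 × 259 = 518 mol; O₂ fed = 518 × 1.677 = 868.7 mol.
Fuel reacted = 0.706 × 259 → ξ = 182.9 mol.
Outlet (n = n₀ + ν ξ):
  CH₄: 259 − 1(182.9) = 76.15
  O₂: 868.7 − 2(182.9) = 503
  CO₂: 0 + 1(182.9) = 182.9
  H₂O: 0 + 2(182.9) = 365.7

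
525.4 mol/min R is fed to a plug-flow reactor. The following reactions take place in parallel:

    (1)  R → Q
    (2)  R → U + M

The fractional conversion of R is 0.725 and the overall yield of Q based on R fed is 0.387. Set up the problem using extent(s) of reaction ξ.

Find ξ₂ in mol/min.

ξ₂ = 178 mol/min

Yield of Q: 1ξ₁ / 525.4 = 0.387 → ξ₁ = 203.3 mol/min.
Conversion of R: 1ξ₁ + 1ξ₂ = 0.725 × 525.4 = 380.9 → ξ₂ = 177.6 mol/min.
Outlet amounts (n = n₀ + Σ ν·ξ):
  R: 525.4 − 1(203.3) − 1(177.6) = 144.5
  Q: 0 + 1(203.3) = 203.3
  U: 0 + 1(177.6) = 177.6
  M: 0 + 1(177.6) = 177.6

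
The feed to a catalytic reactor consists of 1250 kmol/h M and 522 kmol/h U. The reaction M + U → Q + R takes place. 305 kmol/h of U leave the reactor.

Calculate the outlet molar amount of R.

For U: n = n₀ − 1ξ → 305 = 522 − 1ξ, giving ξ = 217 kmol/h.
Outlet amounts (n = n₀ + ν ξ):
  M: 1250 − 1(217) = 1033
  U: 522 − 1(217) = 305
  Q: 0 + 1(217) = 217
  R: 0 + 1(217) = 217

217 kmol/h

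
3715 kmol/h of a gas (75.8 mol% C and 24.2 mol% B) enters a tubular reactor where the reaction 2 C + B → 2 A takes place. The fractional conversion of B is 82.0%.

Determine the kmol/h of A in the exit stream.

1470 kmol/h

B reacted = 0.82 × 899 = 737.2 kmol/h; ν_B = −1, so ξ = 737.2/1 = 737.2 kmol/h.
Outlet amounts (n = n₀ + ν ξ):
  C: 2816 − 2(737.2) = 1342
  B: 899 − 1(737.2) = 161.8
  A: 0 + 2(737.2) = 1474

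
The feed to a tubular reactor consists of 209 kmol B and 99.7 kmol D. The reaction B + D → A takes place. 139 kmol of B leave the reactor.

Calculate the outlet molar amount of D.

For B: n = n₀ − 1ξ → 139 = 209 − 1ξ, giving ξ = 70 kmol.
Outlet amounts (n = n₀ + ν ξ):
  B: 209 − 1(70) = 139
  D: 99.7 − 1(70) = 29.7
  A: 0 + 1(70) = 70

29.7 kmol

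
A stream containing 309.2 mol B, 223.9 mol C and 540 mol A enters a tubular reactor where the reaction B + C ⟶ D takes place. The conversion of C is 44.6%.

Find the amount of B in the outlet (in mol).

C reacted = 0.446 × 223.9 = 99.86 mol; ν_C = −1, so ξ = 99.86/1 = 99.86 mol.
Outlet amounts (n = n₀ + ν ξ):
  B: 309.2 − 1(99.86) = 209.3
  C: 223.9 − 1(99.86) = 124
  D: 0 + 1(99.86) = 99.86
  A: 540 (inert)

209 mol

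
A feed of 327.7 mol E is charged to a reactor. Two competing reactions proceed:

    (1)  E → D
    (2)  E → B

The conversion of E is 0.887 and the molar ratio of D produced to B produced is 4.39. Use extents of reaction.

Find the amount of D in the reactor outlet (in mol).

237 mol

Conversion of E: E consumed = 0.887 × 327.7 = 290.7 mol = 1ξ₁ + 1ξ₂.
Selectivity: 1ξ₁ / (1ξ₂) = 4.39 → ξ₁ = 4.39 ξ₂.
Substitute: (1·4.39 + 1) ξ₂ = 290.7 → ξ₂ = 53.93 mol, ξ₁ = 236.7 mol.
Outlet amounts (n = n₀ + Σ ν·ξ):
  E: 327.7 − 1(236.7) − 1(53.93) = 37.03
  D: 0 + 1(236.7) = 236.7
  B: 0 + 1(53.93) = 53.93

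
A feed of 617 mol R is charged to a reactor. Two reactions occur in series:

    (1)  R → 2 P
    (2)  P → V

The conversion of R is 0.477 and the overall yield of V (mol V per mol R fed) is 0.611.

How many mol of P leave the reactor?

Conversion of R: R consumed = 1ξ₁ = 0.477 × 617 → ξ₁ = 294.3 mol.
Yield of V: 1ξ₂ / 617 = 0.611 → ξ₂ = 377 mol.
Outlet amounts (n = n₀ + Σ ν·ξ):
  R: 617 − 1(294.3) = 322.7
  P: 0 + 2(294.3) − 1(377) = 211.6
  V: 0 + 1(377) = 377

212 mol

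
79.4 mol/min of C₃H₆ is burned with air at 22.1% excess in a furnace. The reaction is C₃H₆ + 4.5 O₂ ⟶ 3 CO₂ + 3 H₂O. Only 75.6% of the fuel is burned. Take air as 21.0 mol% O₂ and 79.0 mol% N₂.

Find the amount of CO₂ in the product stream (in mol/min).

Stoichiometric O₂ = 4.5 × 79.4 = 357.3 mol/min; O₂ fed = 357.3 × 1.221 = 436.3 mol/min.
N₂ fed = 436.3 × 79/21 = 1641 mol/min.
Fuel reacted = 0.756 × 79.4 → ξ = 60.03 mol/min.
Outlet (n = n₀ + ν ξ):
  C₃H₆: 79.4 − 1(60.03) = 19.37
  O₂: 436.3 − 4.5(60.03) = 166.1
  N₂: 1641 (inert)
  CO₂: 0 + 3(60.03) = 180.1
  H₂O: 0 + 3(60.03) = 180.1

180 mol/min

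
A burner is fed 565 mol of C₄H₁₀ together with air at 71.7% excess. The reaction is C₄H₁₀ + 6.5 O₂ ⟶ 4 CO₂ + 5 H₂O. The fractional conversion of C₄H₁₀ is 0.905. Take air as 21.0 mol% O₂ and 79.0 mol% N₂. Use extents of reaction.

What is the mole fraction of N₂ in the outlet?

Stoichiometric O₂ = 6.5 × 565 = 3672 mol; O₂ fed = 3672 × 1.717 = 6306 mol.
N₂ fed = 6306 × 79/21 = 23720 mol.
Fuel reacted = 0.905 × 565 → ξ = 511.3 mol.
Outlet (n = n₀ + ν ξ):
  C₄H₁₀: 565 − 1(511.3) = 53.68
  O₂: 6306 − 6.5(511.3) = 2982
  N₂: 23720 (inert)
  CO₂: 0 + 4(511.3) = 2045
  H₂O: 0 + 5(511.3) = 2557
Total out = 31360 mol; y_N₂ = 23720 / 31360 = 0.7564.

0.756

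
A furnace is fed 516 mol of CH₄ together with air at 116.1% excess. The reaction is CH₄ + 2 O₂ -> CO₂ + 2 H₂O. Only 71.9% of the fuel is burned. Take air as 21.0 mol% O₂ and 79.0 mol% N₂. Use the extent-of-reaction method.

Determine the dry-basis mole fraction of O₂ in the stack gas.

0.143

Stoichiometric O₂ = 2 × 516 = 1032 mol; O₂ fed = 1032 × 2.161 = 2230 mol.
N₂ fed = 2230 × 79/21 = 8390 mol.
Fuel reacted = 0.719 × 516 → ξ = 371 mol.
Outlet (n = n₀ + ν ξ):
  CH₄: 516 − 1(371) = 145
  O₂: 2230 − 2(371) = 1488
  N₂: 8390 (inert)
  CO₂: 0 + 1(371) = 371
  H₂O: 0 + 2(371) = 742
Dry total = 10390 mol; y_O₂ (dry) = 1488 / 10390 = 0.1432.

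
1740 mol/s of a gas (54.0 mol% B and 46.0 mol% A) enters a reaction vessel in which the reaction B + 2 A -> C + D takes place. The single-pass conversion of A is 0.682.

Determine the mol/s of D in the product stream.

A reacted = 0.682 × 800.4 = 545.9 mol/s; ν_A = −2, so ξ = 545.9/2 = 272.9 mol/s.
Outlet amounts (n = n₀ + ν ξ):
  B: 939.6 − 1(272.9) = 666.7
  A: 800.4 − 2(272.9) = 254.5
  C: 0 + 1(272.9) = 272.9
  D: 0 + 1(272.9) = 272.9

273 mol/s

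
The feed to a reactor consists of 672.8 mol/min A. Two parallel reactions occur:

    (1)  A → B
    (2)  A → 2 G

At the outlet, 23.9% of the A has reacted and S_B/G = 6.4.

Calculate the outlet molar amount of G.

Conversion of A: A consumed = 0.239 × 672.8 = 160.8 mol/min = 1ξ₁ + 1ξ₂.
Selectivity: 1ξ₁ / (2ξ₂) = 6.4 → ξ₁ = 12.8 ξ₂.
Substitute: (1·12.8 + 1) ξ₂ = 160.8 → ξ₂ = 11.65 mol/min, ξ₁ = 149.1 mol/min.
Outlet amounts (n = n₀ + Σ ν·ξ):
  A: 672.8 − 1(149.1) − 1(11.65) = 512
  B: 0 + 1(149.1) = 149.1
  G: 0 + 2(11.65) = 23.3

23.3 mol/min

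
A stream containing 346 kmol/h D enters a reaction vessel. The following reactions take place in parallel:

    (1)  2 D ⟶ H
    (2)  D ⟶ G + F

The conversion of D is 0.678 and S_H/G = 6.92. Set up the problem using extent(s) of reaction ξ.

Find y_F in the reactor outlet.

Conversion of D: D consumed = 0.678 × 346 = 234.6 kmol/h = 2ξ₁ + 1ξ₂.
Selectivity: 1ξ₁ / (1ξ₂) = 6.92 → ξ₁ = 6.92 ξ₂.
Substitute: (2·6.92 + 1) ξ₂ = 234.6 → ξ₂ = 15.81 kmol/h, ξ₁ = 109.4 kmol/h.
Outlet amounts (n = n₀ + Σ ν·ξ):
  D: 346 − 2(109.4) − 1(15.81) = 111.4
  H: 0 + 1(109.4) = 109.4
  G: 0 + 1(15.81) = 15.81
  F: 0 + 1(15.81) = 15.81
Total out = 252.4 kmol/h; y_F = 15.81 / 252.4 = 0.06263.

0.0626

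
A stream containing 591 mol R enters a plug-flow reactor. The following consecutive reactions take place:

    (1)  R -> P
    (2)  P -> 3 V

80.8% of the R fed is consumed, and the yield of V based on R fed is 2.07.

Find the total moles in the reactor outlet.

1410 mol

Conversion of R: R consumed = 1ξ₁ = 0.808 × 591 → ξ₁ = 477.5 mol.
Yield of V: 3ξ₂ / 591 = 2.07 → ξ₂ = 407.8 mol.
Outlet amounts (n = n₀ + Σ ν·ξ):
  R: 591 − 1(477.5) = 113.5
  P: 0 + 1(477.5) − 1(407.8) = 69.74
  V: 0 + 3(407.8) = 1223
Total out = 113.5 + 69.74 + 1223 = 1407 mol.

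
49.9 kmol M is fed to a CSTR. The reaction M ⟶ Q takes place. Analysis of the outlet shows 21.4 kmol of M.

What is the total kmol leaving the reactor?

For M: n = n₀ − 1ξ → 21.4 = 49.9 − 1ξ, giving ξ = 28.5 kmol.
Outlet amounts (n = n₀ + ν ξ):
  M: 49.9 − 1(28.5) = 21.4
  Q: 0 + 1(28.5) = 28.5
Total out = 21.4 + 28.5 = 49.9 kmol.

49.9 kmol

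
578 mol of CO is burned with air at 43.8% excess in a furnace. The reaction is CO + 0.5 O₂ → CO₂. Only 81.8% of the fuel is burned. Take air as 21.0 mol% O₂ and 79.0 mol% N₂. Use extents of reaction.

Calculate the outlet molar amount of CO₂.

473 mol

Stoichiometric O₂ = 0.5 × 578 = 289 mol; O₂ fed = 289 × 1.438 = 415.6 mol.
N₂ fed = 415.6 × 79/21 = 1563 mol.
Fuel reacted = 0.818 × 578 → ξ = 472.8 mol.
Outlet (n = n₀ + ν ξ):
  CO: 578 − 1(472.8) = 105.2
  O₂: 415.6 − 0.5(472.8) = 179.2
  N₂: 1563 (inert)
  CO₂: 0 + 1(472.8) = 472.8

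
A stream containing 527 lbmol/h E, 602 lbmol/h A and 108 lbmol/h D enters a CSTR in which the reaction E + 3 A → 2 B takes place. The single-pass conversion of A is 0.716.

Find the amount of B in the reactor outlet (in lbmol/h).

A reacted = 0.716 × 602 = 431 lbmol/h; ν_A = −3, so ξ = 431/3 = 143.7 lbmol/h.
Outlet amounts (n = n₀ + ν ξ):
  E: 527 − 1(143.7) = 383.3
  A: 602 − 3(143.7) = 171
  B: 0 + 2(143.7) = 287.4
  D: 108 (inert)

287 lbmol/h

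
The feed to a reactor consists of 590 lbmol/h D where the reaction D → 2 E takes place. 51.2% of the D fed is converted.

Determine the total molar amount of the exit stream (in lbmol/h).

892 lbmol/h

D reacted = 0.512 × 590 = 302.1 lbmol/h; ν_D = −1, so ξ = 302.1/1 = 302.1 lbmol/h.
Outlet amounts (n = n₀ + ν ξ):
  D: 590 − 1(302.1) = 287.9
  E: 0 + 2(302.1) = 604.2
Total out = 287.9 + 604.2 = 892.1 lbmol/h.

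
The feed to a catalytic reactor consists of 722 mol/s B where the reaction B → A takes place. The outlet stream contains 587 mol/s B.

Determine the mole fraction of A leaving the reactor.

0.187

For B: n = n₀ − 1ξ → 587 = 722 − 1ξ, giving ξ = 135 mol/s.
Outlet amounts (n = n₀ + ν ξ):
  B: 722 − 1(135) = 587
  A: 0 + 1(135) = 135
Total out = 722 mol/s; y_A = 135 / 722 = 0.187.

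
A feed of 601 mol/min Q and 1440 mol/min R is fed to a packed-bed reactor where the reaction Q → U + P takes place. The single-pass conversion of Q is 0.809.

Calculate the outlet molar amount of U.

486 mol/min

Q reacted = 0.809 × 601 = 486.2 mol/min; ν_Q = −1, so ξ = 486.2/1 = 486.2 mol/min.
Outlet amounts (n = n₀ + ν ξ):
  Q: 601 − 1(486.2) = 114.8
  U: 0 + 1(486.2) = 486.2
  P: 0 + 1(486.2) = 486.2
  R: 1440 (inert)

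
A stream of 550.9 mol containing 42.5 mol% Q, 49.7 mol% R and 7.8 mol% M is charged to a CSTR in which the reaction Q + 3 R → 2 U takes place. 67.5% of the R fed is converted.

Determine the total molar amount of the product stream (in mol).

428 mol

R reacted = 0.675 × 273.8 = 184.8 mol; ν_R = −3, so ξ = 184.8/3 = 61.6 mol.
Outlet amounts (n = n₀ + ν ξ):
  Q: 234.1 − 1(61.6) = 172.5
  R: 273.8 − 3(61.6) = 88.98
  U: 0 + 2(61.6) = 123.2
  M: 42.97 (inert)
Total out = 172.5 + 88.98 + 123.2 + 42.97 = 427.7 mol.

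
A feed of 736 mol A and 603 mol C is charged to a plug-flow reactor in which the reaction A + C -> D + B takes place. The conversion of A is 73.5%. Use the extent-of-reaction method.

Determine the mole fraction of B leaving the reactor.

0.404

A reacted = 0.735 × 736 = 541 mol; ν_A = −1, so ξ = 541/1 = 541 mol.
Outlet amounts (n = n₀ + ν ξ):
  A: 736 − 1(541) = 195
  C: 603 − 1(541) = 62.04
  D: 0 + 1(541) = 541
  B: 0 + 1(541) = 541
Total out = 1339 mol; y_B = 541 / 1339 = 0.404.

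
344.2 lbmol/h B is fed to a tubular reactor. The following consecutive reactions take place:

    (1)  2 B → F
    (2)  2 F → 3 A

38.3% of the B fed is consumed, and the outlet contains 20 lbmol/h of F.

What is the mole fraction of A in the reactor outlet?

Conversion of B: B consumed = 2ξ₁ = 0.383 × 344.2 → ξ₁ = 65.91 lbmol/h.
F balance: n_F = 0 + 1ξ₁ − 2ξ₂ = 20 → ξ₂ = (1·65.91 − 20)/2 = 22.96 lbmol/h.
Outlet amounts (n = n₀ + Σ ν·ξ):
  B: 344.2 − 2(65.91) = 212.4
  F: 0 + 1(65.91) − 2(22.96) = 20
  A: 0 + 3(22.96) = 68.87
Total out = 301.2 lbmol/h; y_A = 68.87 / 301.2 = 0.2286.

0.229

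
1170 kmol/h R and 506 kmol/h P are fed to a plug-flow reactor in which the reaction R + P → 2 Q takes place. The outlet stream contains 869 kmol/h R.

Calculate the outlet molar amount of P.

For R: n = n₀ − 1ξ → 869 = 1170 − 1ξ, giving ξ = 301 kmol/h.
Outlet amounts (n = n₀ + ν ξ):
  R: 1170 − 1(301) = 869
  P: 506 − 1(301) = 205
  Q: 0 + 2(301) = 602

205 kmol/h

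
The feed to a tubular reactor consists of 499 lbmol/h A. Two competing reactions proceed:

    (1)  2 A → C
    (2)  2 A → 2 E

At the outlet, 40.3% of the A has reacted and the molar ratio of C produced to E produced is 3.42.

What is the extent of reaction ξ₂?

ξ₂ = 12.8 lbmol/h

Conversion of A: A consumed = 0.403 × 499 = 201.1 lbmol/h = 2ξ₁ + 2ξ₂.
Selectivity: 1ξ₁ / (2ξ₂) = 3.42 → ξ₁ = 6.84 ξ₂.
Substitute: (2·6.84 + 2) ξ₂ = 201.1 → ξ₂ = 12.83 lbmol/h, ξ₁ = 87.72 lbmol/h.
Outlet amounts (n = n₀ + Σ ν·ξ):
  A: 499 − 2(87.72) − 2(12.83) = 297.9
  C: 0 + 1(87.72) = 87.72
  E: 0 + 2(12.83) = 25.65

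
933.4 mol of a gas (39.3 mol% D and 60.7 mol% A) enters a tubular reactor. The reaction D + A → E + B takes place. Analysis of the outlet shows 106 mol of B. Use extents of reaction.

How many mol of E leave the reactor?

For B: n = n₀ + 1ξ → 106 = 0 + 1ξ, giving ξ = 106 mol.
Outlet amounts (n = n₀ + ν ξ):
  D: 366.8 − 1(106) = 260.8
  A: 566.6 − 1(106) = 460.6
  E: 0 + 1(106) = 106
  B: 0 + 1(106) = 106

106 mol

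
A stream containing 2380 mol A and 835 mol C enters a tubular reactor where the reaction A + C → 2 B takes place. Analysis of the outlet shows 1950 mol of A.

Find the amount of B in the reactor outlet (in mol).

860 mol

For A: n = n₀ − 1ξ → 1950 = 2380 − 1ξ, giving ξ = 430 mol.
Outlet amounts (n = n₀ + ν ξ):
  A: 2380 − 1(430) = 1950
  C: 835 − 1(430) = 405
  B: 0 + 2(430) = 860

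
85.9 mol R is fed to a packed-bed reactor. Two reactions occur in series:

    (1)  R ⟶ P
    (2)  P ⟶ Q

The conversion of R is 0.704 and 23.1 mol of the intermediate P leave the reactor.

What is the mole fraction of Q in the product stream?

0.435

Conversion of R: R consumed = 1ξ₁ = 0.704 × 85.9 → ξ₁ = 60.47 mol.
P balance: n_P = 0 + 1ξ₁ − 1ξ₂ = 23.1 → ξ₂ = (1·60.47 − 23.1)/1 = 37.37 mol.
Outlet amounts (n = n₀ + Σ ν·ξ):
  R: 85.9 − 1(60.47) = 25.43
  P: 0 + 1(60.47) − 1(37.37) = 23.1
  Q: 0 + 1(37.37) = 37.37
Total out = 85.9 mol; y_Q = 37.37 / 85.9 = 0.4351.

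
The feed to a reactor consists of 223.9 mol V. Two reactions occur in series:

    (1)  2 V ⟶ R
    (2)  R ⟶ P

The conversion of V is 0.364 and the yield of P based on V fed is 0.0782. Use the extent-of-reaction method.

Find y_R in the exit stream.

Conversion of V: V consumed = 2ξ₁ = 0.364 × 223.9 → ξ₁ = 40.75 mol.
Yield of P: 1ξ₂ / 223.9 = 0.0782 → ξ₂ = 17.51 mol.
Outlet amounts (n = n₀ + Σ ν·ξ):
  V: 223.9 − 2(40.75) = 142.4
  R: 0 + 1(40.75) − 1(17.51) = 23.24
  P: 0 + 1(17.51) = 17.51
Total out = 183.2 mol; y_R = 23.24 / 183.2 = 0.1269.

0.127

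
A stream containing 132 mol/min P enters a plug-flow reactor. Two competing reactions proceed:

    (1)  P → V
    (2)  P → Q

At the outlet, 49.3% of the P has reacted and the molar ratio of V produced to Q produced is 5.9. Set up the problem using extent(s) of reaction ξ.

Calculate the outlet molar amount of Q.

9.43 mol/min

Conversion of P: P consumed = 0.493 × 132 = 65.08 mol/min = 1ξ₁ + 1ξ₂.
Selectivity: 1ξ₁ / (1ξ₂) = 5.9 → ξ₁ = 5.9 ξ₂.
Substitute: (1·5.9 + 1) ξ₂ = 65.08 → ξ₂ = 9.431 mol/min, ξ₁ = 55.64 mol/min.
Outlet amounts (n = n₀ + Σ ν·ξ):
  P: 132 − 1(55.64) − 1(9.431) = 66.92
  V: 0 + 1(55.64) = 55.64
  Q: 0 + 1(9.431) = 9.431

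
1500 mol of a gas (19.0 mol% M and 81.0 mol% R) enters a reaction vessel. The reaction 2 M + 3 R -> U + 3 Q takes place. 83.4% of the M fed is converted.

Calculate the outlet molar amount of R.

M reacted = 0.834 × 285 = 237.7 mol; ν_M = −2, so ξ = 237.7/2 = 118.8 mol.
Outlet amounts (n = n₀ + ν ξ):
  M: 285 − 2(118.8) = 47.31
  R: 1215 − 3(118.8) = 858.5
  U: 0 + 1(118.8) = 118.8
  Q: 0 + 3(118.8) = 356.5

858 mol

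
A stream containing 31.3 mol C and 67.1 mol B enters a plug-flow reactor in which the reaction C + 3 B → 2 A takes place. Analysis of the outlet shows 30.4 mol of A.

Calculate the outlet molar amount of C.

16.1 mol

For A: n = n₀ + 2ξ → 30.4 = 0 + 2ξ, giving ξ = 15.2 mol.
Outlet amounts (n = n₀ + ν ξ):
  C: 31.3 − 1(15.2) = 16.1
  B: 67.1 − 3(15.2) = 21.5
  A: 0 + 2(15.2) = 30.4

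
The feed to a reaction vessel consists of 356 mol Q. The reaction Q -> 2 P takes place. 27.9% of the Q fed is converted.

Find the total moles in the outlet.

Q reacted = 0.279 × 356 = 99.32 mol; ν_Q = −1, so ξ = 99.32/1 = 99.32 mol.
Outlet amounts (n = n₀ + ν ξ):
  Q: 356 − 1(99.32) = 256.7
  P: 0 + 2(99.32) = 198.6
Total out = 256.7 + 198.6 = 455.3 mol.

455 mol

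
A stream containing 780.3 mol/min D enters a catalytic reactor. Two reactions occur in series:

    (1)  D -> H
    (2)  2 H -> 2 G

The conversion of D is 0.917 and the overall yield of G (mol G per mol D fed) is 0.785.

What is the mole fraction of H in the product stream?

Conversion of D: D consumed = 1ξ₁ = 0.917 × 780.3 → ξ₁ = 715.5 mol/min.
Yield of G: 2ξ₂ / 780.3 = 0.785 → ξ₂ = 306.3 mol/min.
Outlet amounts (n = n₀ + Σ ν·ξ):
  D: 780.3 − 1(715.5) = 64.76
  H: 0 + 1(715.5) − 2(306.3) = 103
  G: 0 + 2(306.3) = 612.5
Total out = 780.3 mol/min; y_H = 103 / 780.3 = 0.132.

0.132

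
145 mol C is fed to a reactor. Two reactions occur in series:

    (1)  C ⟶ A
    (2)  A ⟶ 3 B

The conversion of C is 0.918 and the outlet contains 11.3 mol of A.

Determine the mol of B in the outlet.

Conversion of C: C consumed = 1ξ₁ = 0.918 × 145 → ξ₁ = 133.1 mol.
A balance: n_A = 0 + 1ξ₁ − 1ξ₂ = 11.3 → ξ₂ = (1·133.1 − 11.3)/1 = 121.8 mol.
Outlet amounts (n = n₀ + Σ ν·ξ):
  C: 145 − 1(133.1) = 11.89
  A: 0 + 1(133.1) − 1(121.8) = 11.3
  B: 0 + 3(121.8) = 365.4

365 mol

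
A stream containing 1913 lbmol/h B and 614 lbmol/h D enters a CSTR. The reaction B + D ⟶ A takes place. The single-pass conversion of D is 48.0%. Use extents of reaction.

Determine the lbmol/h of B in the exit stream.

1620 lbmol/h

D reacted = 0.48 × 614 = 294.7 lbmol/h; ν_D = −1, so ξ = 294.7/1 = 294.7 lbmol/h.
Outlet amounts (n = n₀ + ν ξ):
  B: 1913 − 1(294.7) = 1618
  D: 614 − 1(294.7) = 319.3
  A: 0 + 1(294.7) = 294.7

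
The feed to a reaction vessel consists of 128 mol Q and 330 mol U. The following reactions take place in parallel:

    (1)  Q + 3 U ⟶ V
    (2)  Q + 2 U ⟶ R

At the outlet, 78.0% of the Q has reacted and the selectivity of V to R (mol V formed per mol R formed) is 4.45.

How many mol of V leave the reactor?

81.5 mol

Conversion of Q: Q consumed = 0.78 × 128 = 99.84 mol = 1ξ₁ + 1ξ₂.
Selectivity: 1ξ₁ / (1ξ₂) = 4.45 → ξ₁ = 4.45 ξ₂.
Substitute: (1·4.45 + 1) ξ₂ = 99.84 → ξ₂ = 18.32 mol, ξ₁ = 81.52 mol.
Outlet amounts (n = n₀ + Σ ν·ξ):
  Q: 128 − 1(81.52) − 1(18.32) = 28.16
  U: 330 − 3(81.52) − 2(18.32) = 48.8
  V: 0 + 1(81.52) = 81.52
  R: 0 + 1(18.32) = 18.32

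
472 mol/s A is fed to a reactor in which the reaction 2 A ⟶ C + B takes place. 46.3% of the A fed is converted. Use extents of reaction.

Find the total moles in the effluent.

A reacted = 0.463 × 472 = 218.5 mol/s; ν_A = −2, so ξ = 218.5/2 = 109.3 mol/s.
Outlet amounts (n = n₀ + ν ξ):
  A: 472 − 2(109.3) = 253.5
  C: 0 + 1(109.3) = 109.3
  B: 0 + 1(109.3) = 109.3
Total out = 253.5 + 109.3 + 109.3 = 472 mol/s.

472 mol/s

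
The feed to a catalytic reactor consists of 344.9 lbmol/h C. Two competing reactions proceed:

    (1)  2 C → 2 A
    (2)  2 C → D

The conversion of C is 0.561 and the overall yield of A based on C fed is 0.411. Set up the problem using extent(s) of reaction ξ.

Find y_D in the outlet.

Yield of A: 2ξ₁ / 344.9 = 0.411 → ξ₁ = 70.88 lbmol/h.
Conversion of C: 2ξ₁ + 2ξ₂ = 0.561 × 344.9 = 193.5 → ξ₂ = 25.87 lbmol/h.
Outlet amounts (n = n₀ + Σ ν·ξ):
  C: 344.9 − 2(70.88) − 2(25.87) = 151.4
  A: 0 + 2(70.88) = 141.8
  D: 0 + 1(25.87) = 25.87
Total out = 319 lbmol/h; y_D = 25.87 / 319 = 0.08108.

0.0811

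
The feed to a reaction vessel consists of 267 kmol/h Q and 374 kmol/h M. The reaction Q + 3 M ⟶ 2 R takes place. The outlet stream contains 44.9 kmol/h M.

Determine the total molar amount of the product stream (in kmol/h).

For M: n = n₀ − 3ξ → 44.9 = 374 − 3ξ, giving ξ = 109.7 kmol/h.
Outlet amounts (n = n₀ + ν ξ):
  Q: 267 − 1(109.7) = 157.3
  M: 374 − 3(109.7) = 44.9
  R: 0 + 2(109.7) = 219.4
Total out = 157.3 + 44.9 + 219.4 = 421.6 kmol/h.

422 kmol/h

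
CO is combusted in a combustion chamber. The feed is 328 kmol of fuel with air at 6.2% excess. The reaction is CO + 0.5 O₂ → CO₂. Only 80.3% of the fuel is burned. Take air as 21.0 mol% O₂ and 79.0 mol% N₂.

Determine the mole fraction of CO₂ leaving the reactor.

0.257

Stoichiometric O₂ = 0.5 × 328 = 164 kmol; O₂ fed = 164 × 1.062 = 174.2 kmol.
N₂ fed = 174.2 × 79/21 = 655.2 kmol.
Fuel reacted = 0.803 × 328 → ξ = 263.4 kmol.
Outlet (n = n₀ + ν ξ):
  CO: 328 − 1(263.4) = 64.62
  O₂: 174.2 − 0.5(263.4) = 42.48
  N₂: 655.2 (inert)
  CO₂: 0 + 1(263.4) = 263.4
Total out = 1026 kmol; y_CO₂ = 263.4 / 1026 = 0.2568.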